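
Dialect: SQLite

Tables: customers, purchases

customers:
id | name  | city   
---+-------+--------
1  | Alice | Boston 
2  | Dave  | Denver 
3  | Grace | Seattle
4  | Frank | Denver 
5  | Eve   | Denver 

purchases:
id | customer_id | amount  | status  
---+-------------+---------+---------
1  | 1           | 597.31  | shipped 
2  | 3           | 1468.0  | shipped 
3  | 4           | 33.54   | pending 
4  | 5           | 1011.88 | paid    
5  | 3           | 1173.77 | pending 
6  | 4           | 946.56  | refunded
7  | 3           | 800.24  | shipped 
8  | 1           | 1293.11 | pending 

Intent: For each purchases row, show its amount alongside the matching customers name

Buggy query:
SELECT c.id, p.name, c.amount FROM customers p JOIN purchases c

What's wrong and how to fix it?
Bug: JOIN with no ON clause produces a cartesian product; every purchases row pairs with every customers row

Fix: Specify the join condition linking the foreign key to the parent id

Corrected query:
SELECT c.id, p.name, c.amount FROM customers p JOIN purchases c ON c.customer_id = p.id

Result:
id | name  | amount 
---+-------+--------
1  | Alice | 597.31 
2  | Grace | 1468   
3  | Frank | 33.54  
4  | Eve   | 1011.88
5  | Grace | 1173.77
6  | Frank | 946.56 
7  | Grace | 800.24 
8  | Alice | 1293.11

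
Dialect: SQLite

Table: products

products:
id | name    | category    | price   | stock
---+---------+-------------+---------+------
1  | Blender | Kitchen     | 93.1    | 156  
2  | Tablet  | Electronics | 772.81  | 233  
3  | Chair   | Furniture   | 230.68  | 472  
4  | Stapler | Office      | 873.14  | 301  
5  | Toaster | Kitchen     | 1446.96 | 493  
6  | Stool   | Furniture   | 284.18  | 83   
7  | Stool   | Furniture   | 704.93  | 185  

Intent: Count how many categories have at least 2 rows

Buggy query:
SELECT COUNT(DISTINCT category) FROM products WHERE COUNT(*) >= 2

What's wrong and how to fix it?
Bug: WHERE filters individual rows, not groups, so a group-level COUNT is invalid there

Fix: Use a subquery that GROUPs and filters with HAVING, then count its rows

Corrected query:
SELECT COUNT(*) FROM (SELECT category FROM products GROUP BY category HAVING COUNT(*) >= 2)

Result:
COUNT(*)
--------
2       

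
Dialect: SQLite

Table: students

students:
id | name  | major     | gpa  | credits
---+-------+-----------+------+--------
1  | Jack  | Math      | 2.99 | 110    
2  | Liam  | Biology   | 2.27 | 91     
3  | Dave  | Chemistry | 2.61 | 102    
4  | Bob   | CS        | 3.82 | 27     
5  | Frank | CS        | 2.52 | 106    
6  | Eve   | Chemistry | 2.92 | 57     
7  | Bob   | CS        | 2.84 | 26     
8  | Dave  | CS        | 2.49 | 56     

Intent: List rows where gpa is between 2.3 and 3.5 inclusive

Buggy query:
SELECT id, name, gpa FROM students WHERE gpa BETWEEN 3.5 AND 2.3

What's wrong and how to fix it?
Bug: The bounds are reversed; BETWEEN a AND b requires a <= b to match anything

Fix: Write BETWEEN 2.3 AND 3.5

Corrected query:
SELECT id, name, gpa FROM students WHERE gpa BETWEEN 2.3 AND 3.5

Result:
id | name  | gpa 
---+-------+-----
1  | Jack  | 2.99
3  | Dave  | 2.61
5  | Frank | 2.52
6  | Eve   | 2.92
7  | Bob   | 2.84
8  | Dave  | 2.49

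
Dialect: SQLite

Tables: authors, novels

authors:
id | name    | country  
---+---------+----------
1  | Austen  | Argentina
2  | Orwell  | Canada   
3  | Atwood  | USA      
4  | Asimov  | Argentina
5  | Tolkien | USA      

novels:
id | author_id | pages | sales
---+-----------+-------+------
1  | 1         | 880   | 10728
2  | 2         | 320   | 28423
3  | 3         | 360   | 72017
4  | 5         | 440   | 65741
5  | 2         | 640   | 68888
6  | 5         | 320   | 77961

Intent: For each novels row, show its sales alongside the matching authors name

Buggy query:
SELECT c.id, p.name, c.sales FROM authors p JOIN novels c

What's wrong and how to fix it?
Bug: Missing join condition: each novels row is matched to all authors rows instead of just its own

Fix: Specify the join condition linking the foreign key to the parent id

Corrected query:
SELECT c.id, p.name, c.sales FROM authors p JOIN novels c ON c.author_id = p.id

Result:
id | name    | sales
---+---------+------
1  | Austen  | 10728
2  | Orwell  | 28423
3  | Atwood  | 72017
4  | Tolkien | 65741
5  | Orwell  | 68888
6  | Tolkien | 77961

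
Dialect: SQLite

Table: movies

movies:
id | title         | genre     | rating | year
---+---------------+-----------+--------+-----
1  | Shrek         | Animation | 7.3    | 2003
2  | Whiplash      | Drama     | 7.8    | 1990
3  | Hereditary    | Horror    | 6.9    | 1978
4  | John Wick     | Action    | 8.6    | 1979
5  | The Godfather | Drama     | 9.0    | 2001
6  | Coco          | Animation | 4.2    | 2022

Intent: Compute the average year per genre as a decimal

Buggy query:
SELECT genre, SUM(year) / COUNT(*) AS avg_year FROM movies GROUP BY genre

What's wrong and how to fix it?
Bug: Both operands are integers, so '/' performs integer division and truncates

Fix: Cast one side to REAL so the division keeps the fractional part

Corrected query:
SELECT genre, SUM(year) * 1.0 / COUNT(*) AS avg_year FROM movies GROUP BY genre

Result:
genre     | avg_year
----------+---------
Action    | 1979    
Animation | 2012.5  
Drama     | 1995.5  
Horror    | 1978    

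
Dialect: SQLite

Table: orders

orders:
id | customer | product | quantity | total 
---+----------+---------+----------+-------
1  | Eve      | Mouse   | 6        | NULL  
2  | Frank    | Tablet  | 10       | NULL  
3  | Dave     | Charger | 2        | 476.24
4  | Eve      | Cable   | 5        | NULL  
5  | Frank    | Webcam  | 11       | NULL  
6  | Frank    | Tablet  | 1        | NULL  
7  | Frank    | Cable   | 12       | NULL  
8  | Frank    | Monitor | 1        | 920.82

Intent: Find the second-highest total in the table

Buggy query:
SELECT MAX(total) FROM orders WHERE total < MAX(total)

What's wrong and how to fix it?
Bug: The inner MAX is an aggregate inside WHERE, which is not allowed

Fix: Compute the overall MAX in a subquery, then take MAX of rows below it

Corrected query:
SELECT MAX(total) FROM orders WHERE total < (SELECT MAX(total) FROM orders)

Result:
MAX(total)
----------
476.24    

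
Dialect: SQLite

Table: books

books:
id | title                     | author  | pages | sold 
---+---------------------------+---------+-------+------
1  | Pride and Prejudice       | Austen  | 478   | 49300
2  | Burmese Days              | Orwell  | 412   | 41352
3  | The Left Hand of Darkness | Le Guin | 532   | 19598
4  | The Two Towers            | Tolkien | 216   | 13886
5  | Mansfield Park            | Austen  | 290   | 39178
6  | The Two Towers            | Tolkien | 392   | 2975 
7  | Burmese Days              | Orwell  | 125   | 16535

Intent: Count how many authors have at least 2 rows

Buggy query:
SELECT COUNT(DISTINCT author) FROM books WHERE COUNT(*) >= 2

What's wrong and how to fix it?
Bug: COUNT(*) cannot appear in WHERE; the per-group count doesn't exist yet

Fix: Group first with HAVING COUNT(*) >= 2, then COUNT the resulting groups

Corrected query:
SELECT COUNT(*) FROM (SELECT author FROM books GROUP BY author HAVING COUNT(*) >= 2)

Result:
COUNT(*)
--------
3       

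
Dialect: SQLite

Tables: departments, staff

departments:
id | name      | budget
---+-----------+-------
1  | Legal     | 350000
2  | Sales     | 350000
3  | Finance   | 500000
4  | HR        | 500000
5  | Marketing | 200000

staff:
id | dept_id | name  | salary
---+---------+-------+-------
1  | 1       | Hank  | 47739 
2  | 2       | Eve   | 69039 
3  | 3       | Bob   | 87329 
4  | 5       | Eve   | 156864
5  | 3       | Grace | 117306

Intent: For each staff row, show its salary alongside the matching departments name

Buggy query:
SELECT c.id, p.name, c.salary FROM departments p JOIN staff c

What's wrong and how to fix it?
Bug: Missing join condition: each staff row is matched to all departments rows instead of just its own

Fix: Add ON c.dept_id = p.id to the JOIN

Corrected query:
SELECT c.id, p.name, c.salary FROM departments p JOIN staff c ON c.dept_id = p.id

Result:
id | name      | salary
---+-----------+-------
1  | Legal     | 47739 
2  | Sales     | 69039 
3  | Finance   | 87329 
4  | Marketing | 156864
5  | Finance   | 117306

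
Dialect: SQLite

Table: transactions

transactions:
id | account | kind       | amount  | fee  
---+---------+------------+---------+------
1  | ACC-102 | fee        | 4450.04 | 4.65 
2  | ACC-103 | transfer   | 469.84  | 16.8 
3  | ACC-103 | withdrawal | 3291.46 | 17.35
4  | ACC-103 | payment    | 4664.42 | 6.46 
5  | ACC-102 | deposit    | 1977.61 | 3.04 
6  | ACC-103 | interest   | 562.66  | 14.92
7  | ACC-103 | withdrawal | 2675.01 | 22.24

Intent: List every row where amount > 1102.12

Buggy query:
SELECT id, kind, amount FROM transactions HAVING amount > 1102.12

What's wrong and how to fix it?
Bug: HAVING filters the output of aggregation, but this query has no GROUP BY and no aggregate functions, so SQLite rejects it (HAVING clause on a non-aggregate query); the condition here is per row

Fix: Replace HAVING with WHERE since the condition applies to individual rows

Corrected query:
SELECT id, kind, amount FROM transactions WHERE amount > 1102.12

Result:
id | kind       | amount 
---+------------+--------
1  | fee        | 4450.04
3  | withdrawal | 3291.46
4  | payment    | 4664.42
5  | deposit    | 1977.61
7  | withdrawal | 2675.01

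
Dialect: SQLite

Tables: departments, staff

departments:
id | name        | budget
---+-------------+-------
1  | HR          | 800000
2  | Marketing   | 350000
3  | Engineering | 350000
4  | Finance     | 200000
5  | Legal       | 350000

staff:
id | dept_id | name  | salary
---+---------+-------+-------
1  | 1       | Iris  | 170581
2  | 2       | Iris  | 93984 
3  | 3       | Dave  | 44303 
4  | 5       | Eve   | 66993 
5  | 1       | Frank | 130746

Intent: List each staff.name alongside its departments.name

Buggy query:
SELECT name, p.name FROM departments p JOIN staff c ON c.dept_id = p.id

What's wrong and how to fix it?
Bug: Both tables have a 'name' column; the unqualified reference is ambiguous

Fix: Qualify the column with its table alias (c.name)

Corrected query:
SELECT c.name, p.name FROM departments p JOIN staff c ON c.dept_id = p.id

Result:
name  | name       
------+------------
Iris  | HR         
Iris  | Marketing  
Dave  | Engineering
Eve   | Legal      
Frank | HR         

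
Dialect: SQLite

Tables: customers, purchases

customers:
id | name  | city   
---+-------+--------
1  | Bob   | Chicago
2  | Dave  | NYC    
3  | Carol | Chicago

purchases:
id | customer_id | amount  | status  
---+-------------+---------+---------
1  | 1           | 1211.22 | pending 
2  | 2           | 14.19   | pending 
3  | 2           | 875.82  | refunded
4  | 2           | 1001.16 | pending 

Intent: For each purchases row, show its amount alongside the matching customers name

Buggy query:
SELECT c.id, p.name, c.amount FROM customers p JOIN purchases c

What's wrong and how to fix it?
Bug: JOIN with no ON clause produces a cartesian product; every purchases row pairs with every customers row

Fix: Specify the join condition linking the foreign key to the parent id

Corrected query:
SELECT c.id, p.name, c.amount FROM customers p JOIN purchases c ON c.customer_id = p.id

Result:
id | name | amount 
---+------+--------
1  | Bob  | 1211.22
2  | Dave | 14.19  
3  | Dave | 875.82 
4  | Dave | 1001.16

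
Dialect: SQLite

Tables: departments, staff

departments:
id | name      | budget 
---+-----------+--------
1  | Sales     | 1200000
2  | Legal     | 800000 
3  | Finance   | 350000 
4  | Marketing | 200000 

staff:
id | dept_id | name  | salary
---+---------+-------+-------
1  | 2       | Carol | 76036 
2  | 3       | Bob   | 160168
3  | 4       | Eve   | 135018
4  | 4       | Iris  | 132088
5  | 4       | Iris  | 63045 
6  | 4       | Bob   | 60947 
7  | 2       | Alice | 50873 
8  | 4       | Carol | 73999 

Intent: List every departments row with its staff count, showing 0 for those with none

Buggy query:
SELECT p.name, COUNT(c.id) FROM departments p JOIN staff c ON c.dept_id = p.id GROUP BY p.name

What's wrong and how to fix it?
Bug: INNER JOIN drops departments rows that have no matching staff rows

Fix: Use LEFT JOIN so parents without children still appear (COUNT(c.id) gives 0)

Corrected query:
SELECT p.name, COUNT(c.id) FROM departments p LEFT JOIN staff c ON c.dept_id = p.id GROUP BY p.name

Result:
name      | COUNT(c.id)
----------+------------
Finance   | 1          
Legal     | 2          
Marketing | 5          
Sales     | 0          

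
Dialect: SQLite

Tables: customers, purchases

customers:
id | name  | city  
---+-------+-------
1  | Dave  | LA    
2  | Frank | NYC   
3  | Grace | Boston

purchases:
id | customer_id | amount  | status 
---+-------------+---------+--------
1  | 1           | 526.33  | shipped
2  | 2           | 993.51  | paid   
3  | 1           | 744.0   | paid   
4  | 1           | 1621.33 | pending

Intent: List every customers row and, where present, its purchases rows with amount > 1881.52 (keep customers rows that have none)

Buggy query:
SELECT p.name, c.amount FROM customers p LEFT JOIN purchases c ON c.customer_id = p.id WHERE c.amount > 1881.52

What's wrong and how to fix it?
Bug: Filtering c.amount in WHERE discards the NULL rows produced by LEFT JOIN, turning it into an inner join

Fix: Put 'c.amount > 1881.52' in the JOIN's ON clause instead of WHERE

Corrected query:
SELECT p.name, c.amount FROM customers p LEFT JOIN purchases c ON c.customer_id = p.id AND c.amount > 1881.52

Result:
name  | amount
------+-------
Dave  | NULL  
Frank | NULL  
Grace | NULL  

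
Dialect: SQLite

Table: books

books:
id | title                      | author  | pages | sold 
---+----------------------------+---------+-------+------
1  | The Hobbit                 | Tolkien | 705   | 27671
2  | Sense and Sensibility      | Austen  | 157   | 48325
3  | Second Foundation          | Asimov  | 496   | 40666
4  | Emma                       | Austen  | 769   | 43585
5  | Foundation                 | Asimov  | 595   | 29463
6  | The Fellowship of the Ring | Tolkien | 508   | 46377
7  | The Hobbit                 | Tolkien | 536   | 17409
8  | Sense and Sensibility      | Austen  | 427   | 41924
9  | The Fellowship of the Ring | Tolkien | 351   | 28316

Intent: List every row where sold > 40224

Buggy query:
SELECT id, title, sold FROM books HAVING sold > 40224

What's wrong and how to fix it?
Bug: This is a non-aggregate query (no GROUP BY, no aggregates), so in SQLite the HAVING clause is invalid here; a row-level condition belongs in WHERE

Fix: Use WHERE for row-level filtering

Corrected query:
SELECT id, title, sold FROM books WHERE sold > 40224

Result:
id | title                      | sold 
---+----------------------------+------
2  | Sense and Sensibility      | 48325
3  | Second Foundation          | 40666
4  | Emma                       | 43585
6  | The Fellowship of the Ring | 46377
8  | Sense and Sensibility      | 41924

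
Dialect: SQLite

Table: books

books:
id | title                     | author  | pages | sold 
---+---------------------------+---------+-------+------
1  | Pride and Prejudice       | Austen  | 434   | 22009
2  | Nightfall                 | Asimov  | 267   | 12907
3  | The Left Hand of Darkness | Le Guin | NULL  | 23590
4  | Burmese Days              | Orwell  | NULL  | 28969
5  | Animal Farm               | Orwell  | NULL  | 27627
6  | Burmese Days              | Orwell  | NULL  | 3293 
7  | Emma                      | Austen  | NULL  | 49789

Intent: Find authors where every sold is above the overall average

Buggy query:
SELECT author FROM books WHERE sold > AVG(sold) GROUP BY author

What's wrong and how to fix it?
Bug: AVG() is an aggregate; it can't sit directly in WHERE

Fix: Use a subquery for AVG and a HAVING MIN(...) filter so the condition holds for every row in the group

Corrected query:
SELECT author FROM books GROUP BY author HAVING MIN(sold) > (SELECT AVG(sold) FROM books)

Result:
(no rows)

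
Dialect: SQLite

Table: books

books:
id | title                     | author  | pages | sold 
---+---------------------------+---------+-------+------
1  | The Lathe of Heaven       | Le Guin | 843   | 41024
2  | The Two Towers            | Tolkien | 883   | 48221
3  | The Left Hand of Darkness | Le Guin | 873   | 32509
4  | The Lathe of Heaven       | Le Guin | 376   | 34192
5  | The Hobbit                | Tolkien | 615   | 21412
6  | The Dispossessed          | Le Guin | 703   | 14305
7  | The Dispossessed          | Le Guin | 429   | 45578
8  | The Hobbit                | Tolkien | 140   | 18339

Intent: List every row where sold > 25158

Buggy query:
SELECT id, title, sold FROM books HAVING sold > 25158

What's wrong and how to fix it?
Bug: This is a non-aggregate query (no GROUP BY, no aggregates), so in SQLite the HAVING clause is invalid here; a row-level condition belongs in WHERE

Fix: Use WHERE for row-level filtering

Corrected query:
SELECT id, title, sold FROM books WHERE sold > 25158

Result:
id | title                     | sold 
---+---------------------------+------
1  | The Lathe of Heaven       | 41024
2  | The Two Towers            | 48221
3  | The Left Hand of Darkness | 32509
4  | The Lathe of Heaven       | 34192
7  | The Dispossessed          | 45578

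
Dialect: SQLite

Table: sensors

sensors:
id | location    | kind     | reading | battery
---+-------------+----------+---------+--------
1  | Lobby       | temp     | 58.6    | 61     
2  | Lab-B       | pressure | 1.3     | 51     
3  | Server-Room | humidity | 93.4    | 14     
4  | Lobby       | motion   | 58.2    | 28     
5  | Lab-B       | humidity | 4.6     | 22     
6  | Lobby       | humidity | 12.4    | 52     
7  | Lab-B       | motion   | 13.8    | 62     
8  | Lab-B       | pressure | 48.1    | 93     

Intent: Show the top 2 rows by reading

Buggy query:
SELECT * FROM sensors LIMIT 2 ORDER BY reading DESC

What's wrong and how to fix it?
Bug: LIMIT must come after ORDER BY

Fix: Sort with ORDER BY, then apply LIMIT

Corrected query:
SELECT * FROM sensors ORDER BY reading DESC LIMIT 2

Result:
id | location    | kind     | reading | battery
---+-------------+----------+---------+--------
3  | Server-Room | humidity | 93.4    | 14     
1  | Lobby       | temp     | 58.6    | 61     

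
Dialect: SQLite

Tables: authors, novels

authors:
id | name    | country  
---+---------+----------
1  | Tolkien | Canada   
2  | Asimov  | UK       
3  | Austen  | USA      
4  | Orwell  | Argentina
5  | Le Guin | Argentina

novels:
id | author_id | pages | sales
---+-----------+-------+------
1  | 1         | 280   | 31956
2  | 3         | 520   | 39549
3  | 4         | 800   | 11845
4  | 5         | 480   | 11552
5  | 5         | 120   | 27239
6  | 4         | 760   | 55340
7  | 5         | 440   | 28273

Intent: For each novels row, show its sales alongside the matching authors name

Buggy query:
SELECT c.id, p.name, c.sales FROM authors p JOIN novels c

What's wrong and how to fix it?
Bug: Missing join condition: each novels row is matched to all authors rows instead of just its own

Fix: Specify the join condition linking the foreign key to the parent id

Corrected query:
SELECT c.id, p.name, c.sales FROM authors p JOIN novels c ON c.author_id = p.id

Result:
id | name    | sales
---+---------+------
1  | Tolkien | 31956
2  | Austen  | 39549
3  | Orwell  | 11845
4  | Le Guin | 11552
5  | Le Guin | 27239
6  | Orwell  | 55340
7  | Le Guin | 28273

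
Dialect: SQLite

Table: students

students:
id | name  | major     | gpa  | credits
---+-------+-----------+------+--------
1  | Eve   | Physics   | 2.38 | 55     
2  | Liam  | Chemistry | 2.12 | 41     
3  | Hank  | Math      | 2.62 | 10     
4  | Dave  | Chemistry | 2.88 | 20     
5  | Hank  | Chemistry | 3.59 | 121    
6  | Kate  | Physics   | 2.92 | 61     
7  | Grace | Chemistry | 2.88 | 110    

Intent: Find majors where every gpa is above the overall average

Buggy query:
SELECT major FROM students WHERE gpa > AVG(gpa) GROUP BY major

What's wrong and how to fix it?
Bug: WHERE evaluates per row before aggregation, so AVG() is unavailable

Fix: Use a subquery for AVG and a HAVING MIN(...) filter so the condition holds for every row in the group

Corrected query:
SELECT major FROM students GROUP BY major HAVING MIN(gpa) > (SELECT AVG(gpa) FROM students)

Result:
(no rows)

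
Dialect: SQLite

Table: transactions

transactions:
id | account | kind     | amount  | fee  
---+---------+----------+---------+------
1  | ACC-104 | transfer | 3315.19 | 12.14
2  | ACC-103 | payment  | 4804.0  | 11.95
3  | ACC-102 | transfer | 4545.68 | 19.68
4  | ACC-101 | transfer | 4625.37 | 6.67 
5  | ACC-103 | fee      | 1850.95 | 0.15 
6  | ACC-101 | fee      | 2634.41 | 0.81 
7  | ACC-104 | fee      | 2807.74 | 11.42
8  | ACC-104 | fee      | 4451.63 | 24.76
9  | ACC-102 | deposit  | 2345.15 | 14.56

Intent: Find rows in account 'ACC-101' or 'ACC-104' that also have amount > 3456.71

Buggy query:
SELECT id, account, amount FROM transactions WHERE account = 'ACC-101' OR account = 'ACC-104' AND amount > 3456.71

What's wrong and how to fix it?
Bug: Without parentheses, AND is evaluated before OR, so the amount filter only applies to the 'ACC-104' branch

Fix: Group the OR with parentheses (or use IN), then AND the threshold

Corrected query:
SELECT id, account, amount FROM transactions WHERE (account = 'ACC-101' OR account = 'ACC-104') AND amount > 3456.71

Result:
id | account | amount 
---+---------+--------
4  | ACC-101 | 4625.37
8  | ACC-104 | 4451.63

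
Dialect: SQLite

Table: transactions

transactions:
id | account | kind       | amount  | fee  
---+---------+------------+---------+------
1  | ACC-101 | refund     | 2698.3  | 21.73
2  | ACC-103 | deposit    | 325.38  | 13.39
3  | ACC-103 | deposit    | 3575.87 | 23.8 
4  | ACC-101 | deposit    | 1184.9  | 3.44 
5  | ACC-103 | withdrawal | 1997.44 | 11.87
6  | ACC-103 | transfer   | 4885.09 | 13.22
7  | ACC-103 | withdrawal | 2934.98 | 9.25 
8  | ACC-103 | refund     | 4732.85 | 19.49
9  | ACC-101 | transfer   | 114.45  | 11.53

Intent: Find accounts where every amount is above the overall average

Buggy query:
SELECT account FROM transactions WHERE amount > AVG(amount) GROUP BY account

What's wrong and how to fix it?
Bug: WHERE evaluates per row before aggregation, so AVG() is unavailable

Fix: Use a subquery for AVG and a HAVING MIN(...) filter so the condition holds for every row in the group

Corrected query:
SELECT account FROM transactions GROUP BY account HAVING MIN(amount) > (SELECT AVG(amount) FROM transactions)

Result:
(no rows)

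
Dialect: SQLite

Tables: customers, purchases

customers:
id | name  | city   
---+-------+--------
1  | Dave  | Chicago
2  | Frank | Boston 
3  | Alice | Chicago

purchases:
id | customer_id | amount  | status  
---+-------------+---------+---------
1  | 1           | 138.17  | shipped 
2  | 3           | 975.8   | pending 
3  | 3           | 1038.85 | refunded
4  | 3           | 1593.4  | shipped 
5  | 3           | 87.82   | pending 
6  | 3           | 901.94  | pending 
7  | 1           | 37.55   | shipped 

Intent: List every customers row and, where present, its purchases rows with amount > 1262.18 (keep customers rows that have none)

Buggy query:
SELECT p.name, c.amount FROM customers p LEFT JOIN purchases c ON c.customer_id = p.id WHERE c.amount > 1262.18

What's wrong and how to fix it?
Bug: A WHERE condition on the right-hand table after LEFT JOIN drops unmatched parents

Fix: Move the right-table condition into the ON clause so unmatched parents are kept

Corrected query:
SELECT p.name, c.amount FROM customers p LEFT JOIN purchases c ON c.customer_id = p.id AND c.amount > 1262.18

Result:
name  | amount
------+-------
Dave  | NULL  
Frank | NULL  
Alice | 1593.4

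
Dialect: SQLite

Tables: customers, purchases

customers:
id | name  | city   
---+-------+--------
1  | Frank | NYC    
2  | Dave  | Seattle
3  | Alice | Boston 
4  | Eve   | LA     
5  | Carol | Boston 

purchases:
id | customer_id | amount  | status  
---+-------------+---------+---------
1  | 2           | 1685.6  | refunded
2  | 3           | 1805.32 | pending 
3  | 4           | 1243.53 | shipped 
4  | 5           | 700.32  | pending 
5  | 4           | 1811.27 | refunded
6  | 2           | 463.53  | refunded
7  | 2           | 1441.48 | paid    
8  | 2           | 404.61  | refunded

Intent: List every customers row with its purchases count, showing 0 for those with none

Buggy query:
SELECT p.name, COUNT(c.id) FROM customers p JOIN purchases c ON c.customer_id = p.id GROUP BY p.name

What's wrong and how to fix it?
Bug: INNER JOIN drops customers rows that have no matching purchases rows

Fix: Use LEFT JOIN so parents without children still appear (COUNT(c.id) gives 0)

Corrected query:
SELECT p.name, COUNT(c.id) FROM customers p LEFT JOIN purchases c ON c.customer_id = p.id GROUP BY p.name

Result:
name  | COUNT(c.id)
------+------------
Alice | 1          
Carol | 1          
Dave  | 4          
Eve   | 2          
Frank | 0          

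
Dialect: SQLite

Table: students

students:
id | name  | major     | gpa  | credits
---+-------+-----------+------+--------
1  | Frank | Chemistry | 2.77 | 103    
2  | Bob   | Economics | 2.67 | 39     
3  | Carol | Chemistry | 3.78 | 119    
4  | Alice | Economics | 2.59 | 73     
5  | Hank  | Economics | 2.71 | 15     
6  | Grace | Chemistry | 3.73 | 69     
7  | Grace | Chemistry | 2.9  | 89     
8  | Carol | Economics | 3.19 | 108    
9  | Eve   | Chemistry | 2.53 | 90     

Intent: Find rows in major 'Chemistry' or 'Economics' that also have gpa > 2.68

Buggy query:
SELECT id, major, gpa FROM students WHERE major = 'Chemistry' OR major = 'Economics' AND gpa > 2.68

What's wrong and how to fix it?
Bug: Without parentheses, AND is evaluated before OR, so the gpa filter only applies to the 'Economics' branch

Fix: Add parentheses around the OR so the AND applies to both alternatives

Corrected query:
SELECT id, major, gpa FROM students WHERE (major = 'Chemistry' OR major = 'Economics') AND gpa > 2.68

Result:
id | major     | gpa 
---+-----------+-----
1  | Chemistry | 2.77
3  | Chemistry | 3.78
5  | Economics | 2.71
6  | Chemistry | 3.73
7  | Chemistry | 2.9 
8  | Economics | 3.19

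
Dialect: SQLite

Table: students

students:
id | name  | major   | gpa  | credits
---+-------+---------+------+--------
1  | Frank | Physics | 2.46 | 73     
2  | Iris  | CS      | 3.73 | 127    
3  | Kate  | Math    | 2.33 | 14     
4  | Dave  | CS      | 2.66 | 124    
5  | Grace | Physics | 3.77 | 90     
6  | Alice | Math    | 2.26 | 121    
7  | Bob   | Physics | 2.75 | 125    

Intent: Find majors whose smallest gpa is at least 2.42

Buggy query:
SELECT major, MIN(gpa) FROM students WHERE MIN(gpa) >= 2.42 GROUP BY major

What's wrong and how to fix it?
Bug: MIN() in WHERE is a misuse of aggregate

Fix: Use HAVING for the per-group MIN condition

Corrected query:
SELECT major, MIN(gpa) FROM students GROUP BY major HAVING MIN(gpa) >= 2.42

Result:
major   | MIN(gpa)
--------+---------
CS      | 2.66    
Physics | 2.46    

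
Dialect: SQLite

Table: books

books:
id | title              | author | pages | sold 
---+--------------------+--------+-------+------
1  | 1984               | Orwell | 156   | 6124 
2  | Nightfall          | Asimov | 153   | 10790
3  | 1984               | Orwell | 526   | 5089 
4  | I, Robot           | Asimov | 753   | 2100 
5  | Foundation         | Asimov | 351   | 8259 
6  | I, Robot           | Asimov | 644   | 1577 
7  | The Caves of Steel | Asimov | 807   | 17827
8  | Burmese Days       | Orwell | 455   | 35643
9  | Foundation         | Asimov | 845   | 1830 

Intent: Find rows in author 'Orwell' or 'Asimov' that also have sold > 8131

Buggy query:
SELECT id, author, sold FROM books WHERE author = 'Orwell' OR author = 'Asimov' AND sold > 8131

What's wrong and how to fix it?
Bug: AND binds tighter than OR, so this parses as author = 'Orwell' OR (author = 'Asimov' AND sold > 8131)

Fix: Group the OR with parentheses (or use IN), then AND the threshold

Corrected query:
SELECT id, author, sold FROM books WHERE (author = 'Orwell' OR author = 'Asimov') AND sold > 8131

Result:
id | author | sold 
---+--------+------
2  | Asimov | 10790
5  | Asimov | 8259 
7  | Asimov | 17827
8  | Orwell | 35643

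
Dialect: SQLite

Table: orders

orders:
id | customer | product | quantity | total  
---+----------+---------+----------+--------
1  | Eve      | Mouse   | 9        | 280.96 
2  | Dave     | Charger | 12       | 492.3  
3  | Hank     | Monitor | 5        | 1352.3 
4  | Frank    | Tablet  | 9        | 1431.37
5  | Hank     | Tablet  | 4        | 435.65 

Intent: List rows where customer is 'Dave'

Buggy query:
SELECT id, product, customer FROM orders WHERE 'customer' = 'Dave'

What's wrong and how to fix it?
Bug: Single quotes denote string literals in SQL; the column name is being compared as a constant string

Fix: Reference the column as customer without single quotes

Corrected query:
SELECT id, product, customer FROM orders WHERE customer = 'Dave'

Result:
id | product | customer
---+---------+---------
2  | Charger | Dave    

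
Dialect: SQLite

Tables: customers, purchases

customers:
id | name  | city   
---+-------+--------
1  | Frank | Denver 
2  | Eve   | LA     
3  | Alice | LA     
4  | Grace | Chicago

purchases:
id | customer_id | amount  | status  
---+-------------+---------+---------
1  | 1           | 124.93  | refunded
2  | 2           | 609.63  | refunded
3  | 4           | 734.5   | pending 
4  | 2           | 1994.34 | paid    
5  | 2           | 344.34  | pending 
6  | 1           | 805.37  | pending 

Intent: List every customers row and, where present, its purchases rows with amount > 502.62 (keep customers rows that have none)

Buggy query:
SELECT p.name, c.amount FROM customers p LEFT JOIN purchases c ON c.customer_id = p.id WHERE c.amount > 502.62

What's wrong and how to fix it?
Bug: A WHERE condition on the right-hand table after LEFT JOIN drops unmatched parents

Fix: Put 'c.amount > 502.62' in the JOIN's ON clause instead of WHERE

Corrected query:
SELECT p.name, c.amount FROM customers p LEFT JOIN purchases c ON c.customer_id = p.id AND c.amount > 502.62

Result:
name  | amount 
------+--------
Frank | 805.37 
Eve   | 609.63 
Eve   | 1994.34
Alice | NULL   
Grace | 734.5  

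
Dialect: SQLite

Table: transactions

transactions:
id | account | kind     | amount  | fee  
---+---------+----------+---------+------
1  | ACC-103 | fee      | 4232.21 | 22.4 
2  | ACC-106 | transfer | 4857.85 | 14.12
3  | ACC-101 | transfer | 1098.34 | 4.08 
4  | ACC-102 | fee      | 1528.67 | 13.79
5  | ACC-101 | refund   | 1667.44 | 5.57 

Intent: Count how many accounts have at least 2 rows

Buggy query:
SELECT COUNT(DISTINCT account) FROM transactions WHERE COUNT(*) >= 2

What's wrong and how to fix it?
Bug: WHERE filters individual rows, not groups, so a group-level COUNT is invalid there

Fix: Group first with HAVING COUNT(*) >= 2, then COUNT the resulting groups

Corrected query:
SELECT COUNT(*) FROM (SELECT account FROM transactions GROUP BY account HAVING COUNT(*) >= 2)

Result:
COUNT(*)
--------
1       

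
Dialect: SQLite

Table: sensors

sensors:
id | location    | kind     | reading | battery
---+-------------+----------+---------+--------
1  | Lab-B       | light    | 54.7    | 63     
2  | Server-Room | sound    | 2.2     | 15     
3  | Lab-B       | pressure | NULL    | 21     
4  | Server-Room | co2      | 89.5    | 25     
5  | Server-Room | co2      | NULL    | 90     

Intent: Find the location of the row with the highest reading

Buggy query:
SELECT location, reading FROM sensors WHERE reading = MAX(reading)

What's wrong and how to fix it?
Bug: WHERE is evaluated per row; an aggregate over the whole table isn't defined there

Fix: Wrap MAX in a scalar subquery so WHERE compares against a single value

Corrected query:
SELECT location, reading FROM sensors WHERE reading = (SELECT MAX(reading) FROM sensors)

Result:
location    | reading
------------+--------
Server-Room | 89.5   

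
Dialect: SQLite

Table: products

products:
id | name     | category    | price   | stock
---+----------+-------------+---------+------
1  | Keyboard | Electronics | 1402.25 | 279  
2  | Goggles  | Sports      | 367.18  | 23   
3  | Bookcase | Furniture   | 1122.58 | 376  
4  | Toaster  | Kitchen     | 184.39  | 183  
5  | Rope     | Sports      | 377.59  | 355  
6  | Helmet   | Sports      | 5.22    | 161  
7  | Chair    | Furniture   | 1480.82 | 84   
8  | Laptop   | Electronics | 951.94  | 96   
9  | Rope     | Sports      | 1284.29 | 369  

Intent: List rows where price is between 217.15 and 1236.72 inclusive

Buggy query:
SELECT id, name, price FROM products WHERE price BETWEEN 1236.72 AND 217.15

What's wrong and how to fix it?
Bug: The bounds are reversed; BETWEEN a AND b requires a <= b to match anything

Fix: Swap the bounds so the smaller value comes first

Corrected query:
SELECT id, name, price FROM products WHERE price BETWEEN 217.15 AND 1236.72

Result:
id | name     | price  
---+----------+--------
2  | Goggles  | 367.18 
3  | Bookcase | 1122.58
5  | Rope     | 377.59 
8  | Laptop   | 951.94 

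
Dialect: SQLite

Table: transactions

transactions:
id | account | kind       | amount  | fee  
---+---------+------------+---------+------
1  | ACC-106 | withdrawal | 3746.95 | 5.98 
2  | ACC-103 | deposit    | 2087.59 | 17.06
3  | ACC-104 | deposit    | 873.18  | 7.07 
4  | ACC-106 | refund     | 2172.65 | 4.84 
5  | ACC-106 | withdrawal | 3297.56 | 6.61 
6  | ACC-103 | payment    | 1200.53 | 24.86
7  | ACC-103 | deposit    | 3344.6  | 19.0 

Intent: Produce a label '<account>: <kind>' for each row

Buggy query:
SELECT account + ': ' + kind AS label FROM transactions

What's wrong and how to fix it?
Bug: '+' is numeric addition; on text columns SQLite converts them to 0 instead of concatenating

Fix: Use the || operator for string concatenation

Corrected query:
SELECT account || ': ' || kind AS label FROM transactions

Result:
label              
-------------------
ACC-106: withdrawal
ACC-103: deposit   
ACC-104: deposit   
ACC-106: refund    
ACC-106: withdrawal
ACC-103: payment   
ACC-103: deposit   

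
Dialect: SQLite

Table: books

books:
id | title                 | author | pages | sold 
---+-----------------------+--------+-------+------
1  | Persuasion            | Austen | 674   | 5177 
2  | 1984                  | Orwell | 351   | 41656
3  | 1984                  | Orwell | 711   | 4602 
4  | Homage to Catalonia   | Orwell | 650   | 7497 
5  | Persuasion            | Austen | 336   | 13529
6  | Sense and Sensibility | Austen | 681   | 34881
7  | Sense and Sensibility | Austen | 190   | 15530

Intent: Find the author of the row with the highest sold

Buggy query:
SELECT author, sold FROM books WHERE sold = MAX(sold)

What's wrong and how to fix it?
Bug: WHERE is evaluated per row; an aggregate over the whole table isn't defined there

Fix: Use a subquery: WHERE sold = (SELECT MAX(sold) FROM books)

Corrected query:
SELECT author, sold FROM books WHERE sold = (SELECT MAX(sold) FROM books)

Result:
author | sold 
-------+------
Orwell | 41656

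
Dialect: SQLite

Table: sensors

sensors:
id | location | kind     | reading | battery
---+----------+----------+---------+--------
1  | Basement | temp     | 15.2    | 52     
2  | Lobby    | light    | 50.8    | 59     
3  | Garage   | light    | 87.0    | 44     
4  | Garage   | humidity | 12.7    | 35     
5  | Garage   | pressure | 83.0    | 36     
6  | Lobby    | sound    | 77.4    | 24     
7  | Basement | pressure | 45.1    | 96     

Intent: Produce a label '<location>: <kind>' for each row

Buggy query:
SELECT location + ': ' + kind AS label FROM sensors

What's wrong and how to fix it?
Bug: SQLite uses || for string concatenation; + coerces text to numbers (yielding 0)

Fix: Use the || operator for string concatenation

Corrected query:
SELECT location || ': ' || kind AS label FROM sensors

Result:
label             
------------------
Basement: temp    
Lobby: light      
Garage: light     
Garage: humidity  
Garage: pressure  
Lobby: sound      
Basement: pressure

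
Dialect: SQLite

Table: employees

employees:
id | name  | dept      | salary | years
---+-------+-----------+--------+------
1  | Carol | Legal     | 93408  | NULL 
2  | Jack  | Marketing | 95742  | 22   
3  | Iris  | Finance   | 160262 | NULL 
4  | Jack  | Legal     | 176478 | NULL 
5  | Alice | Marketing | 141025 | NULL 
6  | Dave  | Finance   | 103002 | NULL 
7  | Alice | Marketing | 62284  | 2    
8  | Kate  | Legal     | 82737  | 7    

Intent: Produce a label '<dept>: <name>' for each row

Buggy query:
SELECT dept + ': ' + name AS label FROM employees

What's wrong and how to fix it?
Bug: SQLite uses || for string concatenation; + coerces text to numbers (yielding 0)

Fix: Replace + with || to concatenate text

Corrected query:
SELECT dept || ': ' || name AS label FROM employees

Result:
label           
----------------
Legal: Carol    
Marketing: Jack 
Finance: Iris   
Legal: Jack     
Marketing: Alice
Finance: Dave   
Marketing: Alice
Legal: Kate     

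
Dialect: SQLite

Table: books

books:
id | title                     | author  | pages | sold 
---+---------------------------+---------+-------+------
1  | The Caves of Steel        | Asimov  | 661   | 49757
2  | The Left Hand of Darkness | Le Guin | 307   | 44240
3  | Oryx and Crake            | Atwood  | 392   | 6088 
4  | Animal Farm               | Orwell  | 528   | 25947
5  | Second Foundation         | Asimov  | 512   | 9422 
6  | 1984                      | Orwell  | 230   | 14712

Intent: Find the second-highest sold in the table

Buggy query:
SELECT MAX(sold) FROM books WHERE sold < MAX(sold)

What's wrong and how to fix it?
Bug: MAX(sold) on the right of the comparison is an aggregate-in-WHERE error

Fix: Put the inner MAX in a scalar subquery

Corrected query:
SELECT MAX(sold) FROM books WHERE sold < (SELECT MAX(sold) FROM books)

Result:
MAX(sold)
---------
44240    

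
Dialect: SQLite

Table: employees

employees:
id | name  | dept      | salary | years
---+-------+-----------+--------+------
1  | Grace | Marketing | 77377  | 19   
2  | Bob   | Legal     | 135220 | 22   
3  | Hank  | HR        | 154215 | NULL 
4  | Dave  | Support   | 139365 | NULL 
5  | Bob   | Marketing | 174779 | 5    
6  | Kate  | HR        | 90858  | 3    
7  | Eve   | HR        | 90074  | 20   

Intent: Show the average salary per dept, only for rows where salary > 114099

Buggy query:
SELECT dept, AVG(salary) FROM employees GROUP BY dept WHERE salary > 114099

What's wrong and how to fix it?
Bug: Row-level WHERE must come before GROUP BY in the clause order

Fix: Place WHERE between FROM and GROUP BY

Corrected query:
SELECT dept, AVG(salary) FROM employees WHERE salary > 114099 GROUP BY dept

Result:
dept      | AVG(salary)
----------+------------
HR        | 154215     
Legal     | 135220     
Marketing | 174779     
Support   | 139365     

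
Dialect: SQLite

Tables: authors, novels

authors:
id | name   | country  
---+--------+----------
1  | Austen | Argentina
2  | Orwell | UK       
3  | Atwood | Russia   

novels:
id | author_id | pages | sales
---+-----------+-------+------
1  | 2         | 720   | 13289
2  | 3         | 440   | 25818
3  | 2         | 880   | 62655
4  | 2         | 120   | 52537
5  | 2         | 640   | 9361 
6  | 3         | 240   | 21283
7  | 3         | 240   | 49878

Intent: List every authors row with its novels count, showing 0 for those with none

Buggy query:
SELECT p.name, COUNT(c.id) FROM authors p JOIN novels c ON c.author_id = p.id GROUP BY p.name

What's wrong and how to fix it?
Bug: An inner join excludes parents with zero children

Fix: Switch to LEFT JOIN to retain unmatched parent rows

Corrected query:
SELECT p.name, COUNT(c.id) FROM authors p LEFT JOIN novels c ON c.author_id = p.id GROUP BY p.name

Result:
name   | COUNT(c.id)
-------+------------
Atwood | 3          
Austen | 0          
Orwell | 4          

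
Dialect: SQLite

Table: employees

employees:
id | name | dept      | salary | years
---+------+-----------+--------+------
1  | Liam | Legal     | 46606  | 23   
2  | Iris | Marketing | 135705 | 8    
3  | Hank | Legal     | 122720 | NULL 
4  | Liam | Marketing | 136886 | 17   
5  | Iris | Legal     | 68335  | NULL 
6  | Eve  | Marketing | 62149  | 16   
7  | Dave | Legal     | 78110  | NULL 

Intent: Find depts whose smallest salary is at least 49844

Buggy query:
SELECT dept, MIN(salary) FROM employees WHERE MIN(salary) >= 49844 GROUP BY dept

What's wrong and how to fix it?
Bug: Aggregates like MIN are computed per group after WHERE runs

Fix: Use HAVING for the per-group MIN condition

Corrected query:
SELECT dept, MIN(salary) FROM employees GROUP BY dept HAVING MIN(salary) >= 49844

Result:
dept      | MIN(salary)
----------+------------
Marketing | 62149      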